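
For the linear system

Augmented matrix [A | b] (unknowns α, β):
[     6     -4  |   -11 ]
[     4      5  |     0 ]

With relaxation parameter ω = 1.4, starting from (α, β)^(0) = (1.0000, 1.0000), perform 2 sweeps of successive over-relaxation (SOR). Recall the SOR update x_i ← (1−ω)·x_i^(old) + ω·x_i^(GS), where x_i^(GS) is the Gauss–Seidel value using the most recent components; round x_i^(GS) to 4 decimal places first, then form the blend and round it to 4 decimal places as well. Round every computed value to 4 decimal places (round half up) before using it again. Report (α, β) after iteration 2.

Iteration 1:
  α: GS value = (-11 - (-4)·1.0000) / (6) = -1.1667;  α ← (1−ω)·1.0000 + ω·-1.1667 = -2.0334
  β: GS value = (0 - (4)·-2.0334) / (5) = 1.6267;  β ← (1−ω)·1.0000 + ω·1.6267 = 1.8774
Iteration 2:
  α: GS value = (-11 - (-4)·1.8774) / (6) = -0.5817;  α ← (1−ω)·-2.0334 + ω·-0.5817 = -0.0010
  β: GS value = (0 - (4)·-0.0010) / (5) = 0.0008;  β ← (1−ω)·1.8774 + ω·0.0008 = -0.7498

(-0.0010, -0.7498)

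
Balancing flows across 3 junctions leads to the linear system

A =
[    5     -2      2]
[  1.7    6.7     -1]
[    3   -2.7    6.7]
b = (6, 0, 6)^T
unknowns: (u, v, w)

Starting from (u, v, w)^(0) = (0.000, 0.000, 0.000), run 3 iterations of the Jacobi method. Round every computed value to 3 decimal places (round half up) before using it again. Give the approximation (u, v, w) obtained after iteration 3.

(0.988, -0.160, 0.450)

Iteration 1:
  u = (6 - (-2)·0.000 - (2)·0.000) / (5) = 1.200
  v = (0 - (1.7)·0.000 - (-1)·0.000) / (6.7) = 0.000
  w = (6 - (3)·0.000 - (-2.7)·0.000) / (6.7) = 0.896
Iteration 2:
  u = (6 - (-2)·0.000 - (2)·0.896) / (5) = 0.842
  v = (0 - (1.7)·1.200 - (-1)·0.896) / (6.7) = -0.171
  w = (6 - (3)·1.200 - (-2.7)·0.000) / (6.7) = 0.358
Iteration 3:
  u = (6 - (-2)·-0.171 - (2)·0.358) / (5) = 0.988
  v = (0 - (1.7)·0.842 - (-1)·0.358) / (6.7) = -0.160
  w = (6 - (3)·0.842 - (-2.7)·-0.171) / (6.7) = 0.450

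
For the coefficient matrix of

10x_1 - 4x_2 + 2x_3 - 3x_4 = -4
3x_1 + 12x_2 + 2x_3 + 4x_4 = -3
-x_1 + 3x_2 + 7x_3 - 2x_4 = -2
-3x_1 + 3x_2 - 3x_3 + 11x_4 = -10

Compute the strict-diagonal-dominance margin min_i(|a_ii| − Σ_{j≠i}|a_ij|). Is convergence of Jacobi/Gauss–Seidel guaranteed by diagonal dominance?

1

row 1: |10| − (4+2+3) = 1
row 2: |12| − (3+2+4) = 3
row 3: |7| − (1+3+2) = 1
row 4: |11| − (3+3+3) = 2
minimum over rows = 1 → strictly diagonally dominant (convergence guaranteed)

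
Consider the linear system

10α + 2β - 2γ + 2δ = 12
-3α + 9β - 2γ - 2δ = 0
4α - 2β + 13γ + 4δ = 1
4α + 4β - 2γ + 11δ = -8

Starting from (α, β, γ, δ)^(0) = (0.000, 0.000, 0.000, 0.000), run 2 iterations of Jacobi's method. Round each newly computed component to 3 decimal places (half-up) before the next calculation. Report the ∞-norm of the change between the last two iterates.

0.423

Iteration 1:
  α = (12 - (2)·0.000 - (-2)·0.000 - (2)·0.000) / (10) = 1.200
  β = (0 - (-3)·0.000 - (-2)·0.000 - (-2)·0.000) / (9) = 0.000
  γ = (1 - (4)·0.000 - (-2)·0.000 - (4)·0.000) / (13) = 0.077
  δ = (-8 - (4)·0.000 - (4)·0.000 - (-2)·0.000) / (11) = -0.727
Iteration 2:
  α = (12 - (2)·0.000 - (-2)·0.077 - (2)·-0.727) / (10) = 1.361
  β = (0 - (-3)·1.200 - (-2)·0.077 - (-2)·-0.727) / (9) = 0.256
  γ = (1 - (4)·1.200 - (-2)·0.000 - (4)·-0.727) / (13) = -0.069
  δ = (-8 - (4)·1.200 - (4)·0.000 - (-2)·0.077) / (11) = -1.150
Change: (0.161, 0.256, -0.146, -0.423) → max |·| = 0.423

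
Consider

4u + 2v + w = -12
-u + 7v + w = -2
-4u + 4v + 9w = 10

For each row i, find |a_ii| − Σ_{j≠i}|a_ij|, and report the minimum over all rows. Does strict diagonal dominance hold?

1

row 1: |4| − (2+1) = 1
row 2: |7| − (1+1) = 5
row 3: |9| − (4+4) = 1
minimum over rows = 1 → strictly diagonally dominant (convergence guaranteed)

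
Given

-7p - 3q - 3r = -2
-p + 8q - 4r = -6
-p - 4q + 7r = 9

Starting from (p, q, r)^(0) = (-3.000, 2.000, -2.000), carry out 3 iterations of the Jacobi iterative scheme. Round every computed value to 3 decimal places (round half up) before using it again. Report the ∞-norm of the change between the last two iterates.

Iteration 1:
  p = (-2 - (-3)·2.000 - (-3)·-2.000) / (-7) = 0.286
  q = (-6 - (-1)·-3.000 - (-4)·-2.000) / (8) = -2.125
  r = (9 - (-1)·-3.000 - (-4)·2.000) / (7) = 2.000
Iteration 2:
  p = (-2 - (-3)·-2.125 - (-3)·2.000) / (-7) = 0.339
  q = (-6 - (-1)·0.286 - (-4)·2.000) / (8) = 0.286
  r = (9 - (-1)·0.286 - (-4)·-2.125) / (7) = 0.112
Iteration 3:
  p = (-2 - (-3)·0.286 - (-3)·0.112) / (-7) = 0.115
  q = (-6 - (-1)·0.339 - (-4)·0.112) / (8) = -0.652
  r = (9 - (-1)·0.339 - (-4)·0.286) / (7) = 1.498
Change: (-0.224, -0.938, 1.386) → max |·| = 1.386

1.386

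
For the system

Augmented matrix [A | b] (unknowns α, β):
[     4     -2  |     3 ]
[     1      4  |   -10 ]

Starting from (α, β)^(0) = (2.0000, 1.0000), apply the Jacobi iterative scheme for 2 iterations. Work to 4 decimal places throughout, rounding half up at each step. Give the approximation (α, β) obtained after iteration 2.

Iteration 1:
  α = (3 - (-2)·1.0000) / (4) = 1.2500
  β = (-10 - (1)·2.0000) / (4) = -3.0000
Iteration 2:
  α = (3 - (-2)·-3.0000) / (4) = -0.7500
  β = (-10 - (1)·1.2500) / (4) = -2.8125

(-0.7500, -2.8125)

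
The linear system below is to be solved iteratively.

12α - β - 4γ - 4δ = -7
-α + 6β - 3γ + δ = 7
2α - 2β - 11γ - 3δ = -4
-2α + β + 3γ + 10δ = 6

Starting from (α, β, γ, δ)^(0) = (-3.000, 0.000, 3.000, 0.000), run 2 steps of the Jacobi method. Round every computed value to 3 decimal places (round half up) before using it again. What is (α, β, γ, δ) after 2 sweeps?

(-0.763, 1.295, 0.291, 0.521)

Iteration 1:
  α = (-7 - (-1)·0.000 - (-4)·3.000 - (-4)·0.000) / (12) = 0.417
  β = (7 - (-1)·-3.000 - (-3)·3.000 - (1)·0.000) / (6) = 2.167
  γ = (-4 - (2)·-3.000 - (-2)·0.000 - (-3)·0.000) / (-11) = -0.182
  δ = (6 - (-2)·-3.000 - (1)·0.000 - (3)·3.000) / (10) = -0.900
Iteration 2:
  α = (-7 - (-1)·2.167 - (-4)·-0.182 - (-4)·-0.900) / (12) = -0.763
  β = (7 - (-1)·0.417 - (-3)·-0.182 - (1)·-0.900) / (6) = 1.295
  γ = (-4 - (2)·0.417 - (-2)·2.167 - (-3)·-0.900) / (-11) = 0.291
  δ = (6 - (-2)·0.417 - (1)·2.167 - (3)·-0.182) / (10) = 0.521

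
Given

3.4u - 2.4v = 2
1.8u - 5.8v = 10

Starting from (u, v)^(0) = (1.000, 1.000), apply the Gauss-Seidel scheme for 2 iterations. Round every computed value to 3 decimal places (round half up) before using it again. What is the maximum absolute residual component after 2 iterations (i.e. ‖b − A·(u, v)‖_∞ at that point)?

Iteration 1:
  u = (2 - (-2.4)·1.000) / (3.4) = 1.294
  v = (10 - (1.8)·1.294) / (-5.8) = -1.323
Iteration 2:
  u = (2 - (-2.4)·-1.323) / (3.4) = -0.346
  v = (10 - (1.8)·-0.346) / (-5.8) = -1.832
Residual b − A·x = (-1.220, -0.003); ∞-norm = 1.220

1.220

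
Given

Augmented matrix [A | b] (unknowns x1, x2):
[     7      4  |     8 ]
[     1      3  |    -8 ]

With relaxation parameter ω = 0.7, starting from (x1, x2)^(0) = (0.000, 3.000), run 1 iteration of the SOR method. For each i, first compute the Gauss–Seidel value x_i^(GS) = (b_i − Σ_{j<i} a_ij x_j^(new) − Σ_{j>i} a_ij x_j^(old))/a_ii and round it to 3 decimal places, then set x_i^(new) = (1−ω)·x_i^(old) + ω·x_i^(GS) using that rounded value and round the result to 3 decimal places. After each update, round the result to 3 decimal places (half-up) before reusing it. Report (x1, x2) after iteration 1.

(-0.400, -0.873)

Iteration 1:
  x1: GS value = (8 - (4)·3.000) / (7) = -0.571;  x1 ← (1−ω)·0.000 + ω·-0.571 = -0.400
  x2: GS value = (-8 - (1)·-0.400) / (3) = -2.533;  x2 ← (1−ω)·3.000 + ω·-2.533 = -0.873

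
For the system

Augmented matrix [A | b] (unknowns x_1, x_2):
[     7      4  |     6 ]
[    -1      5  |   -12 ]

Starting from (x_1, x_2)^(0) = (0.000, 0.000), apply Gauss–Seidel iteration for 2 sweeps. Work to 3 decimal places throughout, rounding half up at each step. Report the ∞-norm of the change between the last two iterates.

1.274

Iteration 1:
  x_1 = (6 - (4)·0.000) / (7) = 0.857
  x_2 = (-12 - (-1)·0.857) / (5) = -2.229
Iteration 2:
  x_1 = (6 - (4)·-2.229) / (7) = 2.131
  x_2 = (-12 - (-1)·2.131) / (5) = -1.974
Change: (1.274, 0.255) → max |·| = 1.274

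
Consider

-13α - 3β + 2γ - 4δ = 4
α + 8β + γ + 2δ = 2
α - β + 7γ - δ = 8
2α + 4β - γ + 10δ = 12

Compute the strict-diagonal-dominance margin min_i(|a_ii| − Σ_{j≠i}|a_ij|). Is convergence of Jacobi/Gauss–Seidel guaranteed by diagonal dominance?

row 1: |-13| − (3+2+4) = 4
row 2: |8| − (1+1+2) = 4
row 3: |7| − (1+1+1) = 4
row 4: |10| − (2+4+1) = 3
minimum over rows = 3 → strictly diagonally dominant (convergence guaranteed)

3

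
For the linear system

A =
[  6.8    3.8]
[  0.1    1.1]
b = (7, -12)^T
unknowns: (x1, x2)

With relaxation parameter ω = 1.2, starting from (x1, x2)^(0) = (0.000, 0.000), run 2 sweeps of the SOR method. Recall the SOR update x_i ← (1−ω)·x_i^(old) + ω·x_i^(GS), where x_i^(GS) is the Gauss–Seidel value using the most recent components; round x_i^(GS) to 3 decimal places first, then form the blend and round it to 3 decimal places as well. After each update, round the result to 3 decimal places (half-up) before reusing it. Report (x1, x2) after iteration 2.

(9.857, -11.521)

Iteration 1:
  x1: GS value = (7 - (3.8)·0.000) / (6.8) = 1.029;  x1 ← (1−ω)·0.000 + ω·1.029 = 1.235
  x2: GS value = (-12 - (0.1)·1.235) / (1.1) = -11.021;  x2 ← (1−ω)·0.000 + ω·-11.021 = -13.225
Iteration 2:
  x1: GS value = (7 - (3.8)·-13.225) / (6.8) = 8.420;  x1 ← (1−ω)·1.235 + ω·8.420 = 9.857
  x2: GS value = (-12 - (0.1)·9.857) / (1.1) = -11.805;  x2 ← (1−ω)·-13.225 + ω·-11.805 = -11.521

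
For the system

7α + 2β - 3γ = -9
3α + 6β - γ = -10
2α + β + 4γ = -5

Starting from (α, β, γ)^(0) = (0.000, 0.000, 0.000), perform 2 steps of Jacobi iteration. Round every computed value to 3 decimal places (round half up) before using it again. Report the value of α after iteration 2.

-1.345

Iteration 1:
  α = (-9 - (2)·0.000 - (-3)·0.000) / (7) = -1.286
  β = (-10 - (3)·0.000 - (-1)·0.000) / (6) = -1.667
  γ = (-5 - (2)·0.000 - (1)·0.000) / (4) = -1.250
Iteration 2:
  α = (-9 - (2)·-1.667 - (-3)·-1.250) / (7) = -1.345
  β = (-10 - (3)·-1.286 - (-1)·-1.250) / (6) = -1.232
  γ = (-5 - (2)·-1.286 - (1)·-1.667) / (4) = -0.190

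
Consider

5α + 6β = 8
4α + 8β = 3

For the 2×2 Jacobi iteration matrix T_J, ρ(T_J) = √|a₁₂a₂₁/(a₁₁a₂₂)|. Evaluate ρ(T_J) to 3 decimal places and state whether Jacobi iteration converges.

0.775

a₁₂a₂₁/(a₁₁a₂₂) = (6)·(4) / ((5)·(8)) = 0.600000
ρ = √|0.600000| = √0.600000 = 0.775
ρ < 1, so Jacobi converges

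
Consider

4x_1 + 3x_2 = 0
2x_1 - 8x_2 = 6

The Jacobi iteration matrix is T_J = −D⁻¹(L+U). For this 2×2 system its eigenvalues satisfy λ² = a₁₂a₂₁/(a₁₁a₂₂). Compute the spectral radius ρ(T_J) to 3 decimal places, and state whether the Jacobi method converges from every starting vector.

0.433

a₁₂a₂₁/(a₁₁a₂₂) = (3)·(2) / ((4)·(-8)) = -0.187500
ρ = √|-0.187500| = √0.187500 = 0.433
ρ < 1, so Jacobi converges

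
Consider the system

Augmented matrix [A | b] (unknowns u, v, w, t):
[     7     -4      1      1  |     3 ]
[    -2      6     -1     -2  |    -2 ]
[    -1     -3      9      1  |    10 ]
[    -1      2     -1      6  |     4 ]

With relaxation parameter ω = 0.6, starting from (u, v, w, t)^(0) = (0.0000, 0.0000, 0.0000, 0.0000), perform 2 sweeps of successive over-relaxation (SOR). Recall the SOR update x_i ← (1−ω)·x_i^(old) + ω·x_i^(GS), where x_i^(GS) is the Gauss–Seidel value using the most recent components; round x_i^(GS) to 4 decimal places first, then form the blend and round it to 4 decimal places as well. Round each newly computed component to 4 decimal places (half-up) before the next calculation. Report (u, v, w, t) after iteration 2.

(0.2084, -0.0482, 0.8978, 0.7286)

Iteration 1:
  u: GS value = (3 - (-4)·0.0000 - (1)·0.0000 - (1)·0.0000) / (7) = 0.4286;  u ← (1−ω)·0.0000 + ω·0.4286 = 0.2572
  v: GS value = (-2 - (-2)·0.2572 - (-1)·0.0000 - (-2)·0.0000) / (6) = -0.2476;  v ← (1−ω)·0.0000 + ω·-0.2476 = -0.1486
  w: GS value = (10 - (-1)·0.2572 - (-3)·-0.1486 - (1)·0.0000) / (9) = 1.0902;  w ← (1−ω)·0.0000 + ω·1.0902 = 0.6541
  t: GS value = (4 - (-1)·0.2572 - (2)·-0.1486 - (-1)·0.6541) / (6) = 0.8681;  t ← (1−ω)·0.0000 + ω·0.8681 = 0.5209
Iteration 2:
  u: GS value = (3 - (-4)·-0.1486 - (1)·0.6541 - (1)·0.5209) / (7) = 0.1758;  u ← (1−ω)·0.2572 + ω·0.1758 = 0.2084
  v: GS value = (-2 - (-2)·0.2084 - (-1)·0.6541 - (-2)·0.5209) / (6) = 0.0188;  v ← (1−ω)·-0.1486 + ω·0.0188 = -0.0482
  w: GS value = (10 - (-1)·0.2084 - (-3)·-0.0482 - (1)·0.5209) / (9) = 1.0603;  w ← (1−ω)·0.6541 + ω·1.0603 = 0.8978
  t: GS value = (4 - (-1)·0.2084 - (2)·-0.0482 - (-1)·0.8978) / (6) = 0.8671;  t ← (1−ω)·0.5209 + ω·0.8671 = 0.7286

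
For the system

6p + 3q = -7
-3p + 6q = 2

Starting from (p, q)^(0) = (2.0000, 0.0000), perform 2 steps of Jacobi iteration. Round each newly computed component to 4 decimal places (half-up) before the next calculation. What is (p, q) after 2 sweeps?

(-1.8333, -0.2500)

Iteration 1:
  p = (-7 - (3)·0.0000) / (6) = -1.1667
  q = (2 - (-3)·2.0000) / (6) = 1.3333
Iteration 2:
  p = (-7 - (3)·1.3333) / (6) = -1.8333
  q = (2 - (-3)·-1.1667) / (6) = -0.2500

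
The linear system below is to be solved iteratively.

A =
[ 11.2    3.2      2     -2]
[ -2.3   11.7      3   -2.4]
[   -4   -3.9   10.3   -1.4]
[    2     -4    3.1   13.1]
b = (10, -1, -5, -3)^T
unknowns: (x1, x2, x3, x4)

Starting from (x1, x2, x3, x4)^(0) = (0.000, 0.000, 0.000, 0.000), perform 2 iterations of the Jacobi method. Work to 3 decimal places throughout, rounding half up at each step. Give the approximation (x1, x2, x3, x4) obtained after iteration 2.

(0.963, 0.167, -0.202, -0.277)

Iteration 1:
  x1 = (10 - (3.2)·0.000 - (2)·0.000 - (-2)·0.000) / (11.2) = 0.893
  x2 = (-1 - (-2.3)·0.000 - (3)·0.000 - (-2.4)·0.000) / (11.7) = -0.085
  x3 = (-5 - (-4)·0.000 - (-3.9)·0.000 - (-1.4)·0.000) / (10.3) = -0.485
  x4 = (-3 - (2)·0.000 - (-4)·0.000 - (3.1)·0.000) / (13.1) = -0.229
Iteration 2:
  x1 = (10 - (3.2)·-0.085 - (2)·-0.485 - (-2)·-0.229) / (11.2) = 0.963
  x2 = (-1 - (-2.3)·0.893 - (3)·-0.485 - (-2.4)·-0.229) / (11.7) = 0.167
  x3 = (-5 - (-4)·0.893 - (-3.9)·-0.085 - (-1.4)·-0.229) / (10.3) = -0.202
  x4 = (-3 - (2)·0.893 - (-4)·-0.085 - (3.1)·-0.485) / (13.1) = -0.277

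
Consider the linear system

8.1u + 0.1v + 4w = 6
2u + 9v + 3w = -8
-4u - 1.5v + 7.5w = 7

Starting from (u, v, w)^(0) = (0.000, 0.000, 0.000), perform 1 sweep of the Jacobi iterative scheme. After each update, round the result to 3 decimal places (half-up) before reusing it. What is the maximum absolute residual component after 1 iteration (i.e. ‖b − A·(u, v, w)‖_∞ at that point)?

4.280

Iteration 1:
  u = (6 - (0.1)·0.000 - (4)·0.000) / (8.1) = 0.741
  v = (-8 - (2)·0.000 - (3)·0.000) / (9) = -0.889
  w = (7 - (-4)·0.000 - (-1.5)·0.000) / (7.5) = 0.933
Residual b − A·x = (-3.645, -4.280, 1.633); ∞-norm = 4.280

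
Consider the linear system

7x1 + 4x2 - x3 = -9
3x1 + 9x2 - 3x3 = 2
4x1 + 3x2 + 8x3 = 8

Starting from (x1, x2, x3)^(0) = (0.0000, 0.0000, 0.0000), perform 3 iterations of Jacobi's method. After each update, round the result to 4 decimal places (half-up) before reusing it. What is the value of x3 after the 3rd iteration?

1.2659

Iteration 1:
  x1 = (-9 - (4)·0.0000 - (-1)·0.0000) / (7) = -1.2857
  x2 = (2 - (3)·0.0000 - (-3)·0.0000) / (9) = 0.2222
  x3 = (8 - (4)·0.0000 - (3)·0.0000) / (8) = 1.0000
Iteration 2:
  x1 = (-9 - (4)·0.2222 - (-1)·1.0000) / (7) = -1.2698
  x2 = (2 - (3)·-1.2857 - (-3)·1.0000) / (9) = 0.9841
  x3 = (8 - (4)·-1.2857 - (3)·0.2222) / (8) = 1.5595
Iteration 3:
  x1 = (-9 - (4)·0.9841 - (-1)·1.5595) / (7) = -1.6253
  x2 = (2 - (3)·-1.2698 - (-3)·1.5595) / (9) = 1.1653
  x3 = (8 - (4)·-1.2698 - (3)·0.9841) / (8) = 1.2659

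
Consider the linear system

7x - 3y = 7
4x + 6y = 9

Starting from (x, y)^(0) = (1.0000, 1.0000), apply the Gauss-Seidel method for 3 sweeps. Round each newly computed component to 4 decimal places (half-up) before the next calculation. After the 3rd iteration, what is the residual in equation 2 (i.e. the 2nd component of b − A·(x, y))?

Iteration 1:
  x = (7 - (-3)·1.0000) / (7) = 1.4286
  y = (9 - (4)·1.4286) / (6) = 0.5476
Iteration 2:
  x = (7 - (-3)·0.5476) / (7) = 1.2347
  y = (9 - (4)·1.2347) / (6) = 0.6769
Iteration 3:
  x = (7 - (-3)·0.6769) / (7) = 1.2901
  y = (9 - (4)·1.2901) / (6) = 0.6399
Residual b − A·x = (-0.1110, 0.0002)

0.0002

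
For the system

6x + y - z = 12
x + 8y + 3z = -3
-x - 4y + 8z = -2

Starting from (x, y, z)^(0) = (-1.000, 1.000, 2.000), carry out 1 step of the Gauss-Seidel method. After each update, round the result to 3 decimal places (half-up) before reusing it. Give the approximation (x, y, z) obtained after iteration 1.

(2.167, -1.396, -0.677)

Iteration 1:
  x = (12 - (1)·1.000 - (-1)·2.000) / (6) = 2.167
  y = (-3 - (1)·2.167 - (3)·2.000) / (8) = -1.396
  z = (-2 - (-1)·2.167 - (-4)·-1.396) / (8) = -0.677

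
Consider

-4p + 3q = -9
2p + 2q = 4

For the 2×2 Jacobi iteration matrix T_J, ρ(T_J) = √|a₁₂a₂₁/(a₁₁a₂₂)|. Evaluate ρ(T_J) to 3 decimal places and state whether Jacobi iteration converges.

0.866

a₁₂a₂₁/(a₁₁a₂₂) = (3)·(2) / ((-4)·(2)) = -0.750000
ρ = √|-0.750000| = √0.750000 = 0.866
ρ < 1, so Jacobi converges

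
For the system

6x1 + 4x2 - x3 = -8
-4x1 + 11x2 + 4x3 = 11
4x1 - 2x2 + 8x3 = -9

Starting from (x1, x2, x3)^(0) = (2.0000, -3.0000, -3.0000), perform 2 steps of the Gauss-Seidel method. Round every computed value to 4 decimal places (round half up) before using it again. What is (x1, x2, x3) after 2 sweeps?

Iteration 1:
  x1 = (-8 - (4)·-3.0000 - (-1)·-3.0000) / (6) = 0.1667
  x2 = (11 - (-4)·0.1667 - (4)·-3.0000) / (11) = 2.1515
  x3 = (-9 - (4)·0.1667 - (-2)·2.1515) / (8) = -0.6705
Iteration 2:
  x1 = (-8 - (4)·2.1515 - (-1)·-0.6705) / (6) = -2.8794
  x2 = (11 - (-4)·-2.8794 - (4)·-0.6705) / (11) = 0.1968
  x3 = (-9 - (4)·-2.8794 - (-2)·0.1968) / (8) = 0.3639

(-2.8794, 0.1968, 0.3639)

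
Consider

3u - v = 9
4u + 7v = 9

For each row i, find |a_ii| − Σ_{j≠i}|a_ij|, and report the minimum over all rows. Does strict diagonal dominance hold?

row 1: |3| − (1) = 2
row 2: |7| − (4) = 3
minimum over rows = 2 → strictly diagonally dominant (convergence guaranteed)

2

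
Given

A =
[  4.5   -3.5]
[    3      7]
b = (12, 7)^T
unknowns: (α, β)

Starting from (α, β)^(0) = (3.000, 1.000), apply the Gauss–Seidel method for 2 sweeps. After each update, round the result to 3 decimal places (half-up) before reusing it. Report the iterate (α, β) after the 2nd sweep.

Iteration 1:
  α = (12 - (-3.5)·1.000) / (4.5) = 3.444
  β = (7 - (3)·3.444) / (7) = -0.476
Iteration 2:
  α = (12 - (-3.5)·-0.476) / (4.5) = 2.296
  β = (7 - (3)·2.296) / (7) = 0.016

(2.296, 0.016)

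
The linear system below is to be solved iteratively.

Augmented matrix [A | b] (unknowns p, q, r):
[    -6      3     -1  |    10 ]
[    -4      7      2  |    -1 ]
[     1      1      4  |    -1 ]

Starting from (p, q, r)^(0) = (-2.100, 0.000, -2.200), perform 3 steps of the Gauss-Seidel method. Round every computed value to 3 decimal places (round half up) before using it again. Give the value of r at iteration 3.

0.750

Iteration 1:
  p = (10 - (3)·0.000 - (-1)·-2.200) / (-6) = -1.300
  q = (-1 - (-4)·-1.300 - (2)·-2.200) / (7) = -0.257
  r = (-1 - (1)·-1.300 - (1)·-0.257) / (4) = 0.139
Iteration 2:
  p = (10 - (3)·-0.257 - (-1)·0.139) / (-6) = -1.818
  q = (-1 - (-4)·-1.818 - (2)·0.139) / (7) = -1.221
  r = (-1 - (1)·-1.818 - (1)·-1.221) / (4) = 0.510
Iteration 3:
  p = (10 - (3)·-1.221 - (-1)·0.510) / (-6) = -2.362
  q = (-1 - (-4)·-2.362 - (2)·0.510) / (7) = -1.638
  r = (-1 - (1)·-2.362 - (1)·-1.638) / (4) = 0.750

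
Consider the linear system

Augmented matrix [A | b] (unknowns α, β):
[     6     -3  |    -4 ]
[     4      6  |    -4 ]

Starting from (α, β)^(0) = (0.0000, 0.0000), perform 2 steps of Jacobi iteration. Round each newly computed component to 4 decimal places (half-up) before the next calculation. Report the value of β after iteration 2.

-0.2222

Iteration 1:
  α = (-4 - (-3)·0.0000) / (6) = -0.6667
  β = (-4 - (4)·0.0000) / (6) = -0.6667
Iteration 2:
  α = (-4 - (-3)·-0.6667) / (6) = -1.0000
  β = (-4 - (4)·-0.6667) / (6) = -0.2222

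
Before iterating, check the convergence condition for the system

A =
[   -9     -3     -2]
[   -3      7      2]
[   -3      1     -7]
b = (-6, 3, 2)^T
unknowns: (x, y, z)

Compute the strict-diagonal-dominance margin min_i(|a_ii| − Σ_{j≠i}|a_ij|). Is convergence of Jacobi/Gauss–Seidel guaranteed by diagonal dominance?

row 1: |-9| − (3+2) = 4
row 2: |7| − (3+2) = 2
row 3: |-7| − (3+1) = 3
minimum over rows = 2 → strictly diagonally dominant (convergence guaranteed)

2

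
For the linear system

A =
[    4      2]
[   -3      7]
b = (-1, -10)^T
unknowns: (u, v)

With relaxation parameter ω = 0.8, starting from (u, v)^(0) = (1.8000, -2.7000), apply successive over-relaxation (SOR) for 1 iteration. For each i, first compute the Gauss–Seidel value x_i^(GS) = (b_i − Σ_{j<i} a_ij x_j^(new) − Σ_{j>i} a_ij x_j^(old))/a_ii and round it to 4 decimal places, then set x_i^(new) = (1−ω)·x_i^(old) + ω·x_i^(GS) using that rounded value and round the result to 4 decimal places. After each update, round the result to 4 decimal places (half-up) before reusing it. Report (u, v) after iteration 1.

Iteration 1:
  u: GS value = (-1 - (2)·-2.7000) / (4) = 1.1000;  u ← (1−ω)·1.8000 + ω·1.1000 = 1.2400
  v: GS value = (-10 - (-3)·1.2400) / (7) = -0.8971;  v ← (1−ω)·-2.7000 + ω·-0.8971 = -1.2577

(1.2400, -1.2577)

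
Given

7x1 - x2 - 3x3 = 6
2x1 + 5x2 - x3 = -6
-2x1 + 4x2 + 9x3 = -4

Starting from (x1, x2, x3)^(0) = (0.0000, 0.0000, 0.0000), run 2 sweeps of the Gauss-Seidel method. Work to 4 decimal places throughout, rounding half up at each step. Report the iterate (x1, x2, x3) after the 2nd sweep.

Iteration 1:
  x1 = (6 - (-1)·0.0000 - (-3)·0.0000) / (7) = 0.8571
  x2 = (-6 - (2)·0.8571 - (-1)·0.0000) / (5) = -1.5428
  x3 = (-4 - (-2)·0.8571 - (4)·-1.5428) / (9) = 0.4317
Iteration 2:
  x1 = (6 - (-1)·-1.5428 - (-3)·0.4317) / (7) = 0.8218
  x2 = (-6 - (2)·0.8218 - (-1)·0.4317) / (5) = -1.4424
  x3 = (-4 - (-2)·0.8218 - (4)·-1.4424) / (9) = 0.3792

(0.8218, -1.4424, 0.3792)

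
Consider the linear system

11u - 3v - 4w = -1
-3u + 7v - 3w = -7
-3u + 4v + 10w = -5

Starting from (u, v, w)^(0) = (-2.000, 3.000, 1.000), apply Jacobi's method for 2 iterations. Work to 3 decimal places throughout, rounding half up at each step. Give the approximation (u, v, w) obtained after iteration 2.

(-1.317, -1.518, 0.399)

Iteration 1:
  u = (-1 - (-3)·3.000 - (-4)·1.000) / (11) = 1.091
  v = (-7 - (-3)·-2.000 - (-3)·1.000) / (7) = -1.429
  w = (-5 - (-3)·-2.000 - (4)·3.000) / (10) = -2.300
Iteration 2:
  u = (-1 - (-3)·-1.429 - (-4)·-2.300) / (11) = -1.317
  v = (-7 - (-3)·1.091 - (-3)·-2.300) / (7) = -1.518
  w = (-5 - (-3)·1.091 - (4)·-1.429) / (10) = 0.399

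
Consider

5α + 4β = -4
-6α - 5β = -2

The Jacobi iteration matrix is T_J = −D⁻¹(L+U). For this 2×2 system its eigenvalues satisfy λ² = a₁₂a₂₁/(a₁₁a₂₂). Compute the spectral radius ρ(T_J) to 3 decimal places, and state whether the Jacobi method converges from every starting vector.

0.980

a₁₂a₂₁/(a₁₁a₂₂) = (4)·(-6) / ((5)·(-5)) = 0.960000
ρ = √|0.960000| = √0.960000 = 0.980
ρ < 1, so Jacobi converges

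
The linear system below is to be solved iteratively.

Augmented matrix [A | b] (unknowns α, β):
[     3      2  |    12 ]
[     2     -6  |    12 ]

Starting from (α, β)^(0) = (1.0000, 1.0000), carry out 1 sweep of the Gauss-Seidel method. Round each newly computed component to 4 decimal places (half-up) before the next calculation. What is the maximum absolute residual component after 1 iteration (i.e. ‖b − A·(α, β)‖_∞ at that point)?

3.7779

Iteration 1:
  α = (12 - (2)·1.0000) / (3) = 3.3333
  β = (12 - (2)·3.3333) / (-6) = -0.8889
Residual b − A·x = (3.7779, 0.0000); ∞-norm = 3.7779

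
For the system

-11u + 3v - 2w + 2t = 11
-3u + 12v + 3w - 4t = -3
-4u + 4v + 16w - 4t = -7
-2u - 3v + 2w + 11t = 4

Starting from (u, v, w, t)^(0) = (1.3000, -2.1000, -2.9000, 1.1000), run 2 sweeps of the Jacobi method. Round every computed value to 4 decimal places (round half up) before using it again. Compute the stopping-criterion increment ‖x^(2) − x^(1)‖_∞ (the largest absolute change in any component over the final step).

1.6151

Iteration 1:
  u = (11 - (3)·-2.1000 - (-2)·-2.9000 - (2)·1.1000) / (-11) = -0.8455
  v = (-3 - (-3)·1.3000 - (3)·-2.9000 - (-4)·1.1000) / (12) = 1.1667
  w = (-7 - (-4)·1.3000 - (4)·-2.1000 - (-4)·1.1000) / (16) = 0.6875
  t = (4 - (-2)·1.3000 - (-3)·-2.1000 - (2)·-2.9000) / (11) = 0.5545
Iteration 2:
  u = (11 - (3)·1.1667 - (-2)·0.6875 - (2)·0.5545) / (-11) = -0.7060
  v = (-3 - (-3)·-0.8455 - (3)·0.6875 - (-4)·0.5545) / (12) = -0.4484
  w = (-7 - (-4)·-0.8455 - (4)·1.1667 - (-4)·0.5545) / (16) = -0.8019
  t = (4 - (-2)·-0.8455 - (-3)·1.1667 - (2)·0.6875) / (11) = 0.4031
Change: (0.1395, -1.6151, -1.4894, -0.1514) → max |·| = 1.6151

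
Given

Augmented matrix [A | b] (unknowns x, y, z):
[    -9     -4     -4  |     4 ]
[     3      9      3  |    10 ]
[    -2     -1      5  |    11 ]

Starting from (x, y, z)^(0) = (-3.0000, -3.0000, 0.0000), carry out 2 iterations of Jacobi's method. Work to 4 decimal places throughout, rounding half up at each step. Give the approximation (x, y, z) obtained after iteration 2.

Iteration 1:
  x = (4 - (-4)·-3.0000 - (-4)·0.0000) / (-9) = 0.8889
  y = (10 - (3)·-3.0000 - (3)·0.0000) / (9) = 2.1111
  z = (11 - (-2)·-3.0000 - (-1)·-3.0000) / (5) = 0.4000
Iteration 2:
  x = (4 - (-4)·2.1111 - (-4)·0.4000) / (-9) = -1.5605
  y = (10 - (3)·0.8889 - (3)·0.4000) / (9) = 0.6815
  z = (11 - (-2)·0.8889 - (-1)·2.1111) / (5) = 2.9778

(-1.5605, 0.6815, 2.9778)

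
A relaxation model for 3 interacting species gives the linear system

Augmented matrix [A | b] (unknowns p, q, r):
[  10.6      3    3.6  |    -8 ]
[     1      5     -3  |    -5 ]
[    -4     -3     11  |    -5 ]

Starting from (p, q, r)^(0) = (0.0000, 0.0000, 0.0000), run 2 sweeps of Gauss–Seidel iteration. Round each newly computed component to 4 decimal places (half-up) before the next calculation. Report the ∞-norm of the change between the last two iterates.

Iteration 1:
  p = (-8 - (3)·0.0000 - (3.6)·0.0000) / (10.6) = -0.7547
  q = (-5 - (1)·-0.7547 - (-3)·0.0000) / (5) = -0.8491
  r = (-5 - (-4)·-0.7547 - (-3)·-0.8491) / (11) = -0.9606
Iteration 2:
  p = (-8 - (3)·-0.8491 - (3.6)·-0.9606) / (10.6) = -0.1882
  q = (-5 - (1)·-0.1882 - (-3)·-0.9606) / (5) = -1.5387
  r = (-5 - (-4)·-0.1882 - (-3)·-1.5387) / (11) = -0.9426
Change: (0.5665, -0.6896, 0.0180) → max |·| = 0.6896

0.6896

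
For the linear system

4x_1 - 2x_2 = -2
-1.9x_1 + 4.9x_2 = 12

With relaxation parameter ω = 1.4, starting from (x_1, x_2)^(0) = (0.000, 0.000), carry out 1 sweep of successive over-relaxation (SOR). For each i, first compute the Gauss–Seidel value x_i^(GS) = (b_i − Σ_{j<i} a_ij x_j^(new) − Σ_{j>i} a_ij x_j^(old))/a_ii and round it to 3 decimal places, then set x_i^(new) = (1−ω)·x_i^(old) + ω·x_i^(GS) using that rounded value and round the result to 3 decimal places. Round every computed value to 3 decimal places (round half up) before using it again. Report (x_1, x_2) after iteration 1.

(-0.700, 3.049)

Iteration 1:
  x_1: GS value = (-2 - (-2)·0.000) / (4) = -0.500;  x_1 ← (1−ω)·0.000 + ω·-0.500 = -0.700
  x_2: GS value = (12 - (-1.9)·-0.700) / (4.9) = 2.178;  x_2 ← (1−ω)·0.000 + ω·2.178 = 3.049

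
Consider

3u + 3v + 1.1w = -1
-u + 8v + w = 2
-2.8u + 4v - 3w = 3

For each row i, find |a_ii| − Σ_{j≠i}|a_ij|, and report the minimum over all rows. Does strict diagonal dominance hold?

row 1: |3| − (3+1.1) = -1.1
row 2: |8| − (1+1) = 6
row 3: |-3| − (2.8+4) = -3.8
minimum over rows = -3.8 → not strictly diagonally dominant

-3.8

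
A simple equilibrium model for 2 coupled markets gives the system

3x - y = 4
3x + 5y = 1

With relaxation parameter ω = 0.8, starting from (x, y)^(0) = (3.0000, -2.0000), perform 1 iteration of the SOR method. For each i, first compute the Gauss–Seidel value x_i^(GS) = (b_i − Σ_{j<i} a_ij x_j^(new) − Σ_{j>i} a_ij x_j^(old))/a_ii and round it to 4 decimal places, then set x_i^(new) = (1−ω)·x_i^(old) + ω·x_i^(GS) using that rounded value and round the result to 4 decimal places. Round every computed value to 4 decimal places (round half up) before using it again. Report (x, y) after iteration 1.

(1.1334, -0.7840)

Iteration 1:
  x: GS value = (4 - (-1)·-2.0000) / (3) = 0.6667;  x ← (1−ω)·3.0000 + ω·0.6667 = 1.1334
  y: GS value = (1 - (3)·1.1334) / (5) = -0.4800;  y ← (1−ω)·-2.0000 + ω·-0.4800 = -0.7840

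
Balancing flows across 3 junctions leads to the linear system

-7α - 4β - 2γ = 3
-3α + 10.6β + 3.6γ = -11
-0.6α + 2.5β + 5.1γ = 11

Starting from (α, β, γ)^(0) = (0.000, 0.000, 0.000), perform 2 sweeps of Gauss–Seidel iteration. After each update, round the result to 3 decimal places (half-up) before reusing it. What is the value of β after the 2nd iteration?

-2.097

Iteration 1:
  α = (3 - (-4)·0.000 - (-2)·0.000) / (-7) = -0.429
  β = (-11 - (-3)·-0.429 - (3.6)·0.000) / (10.6) = -1.159
  γ = (11 - (-0.6)·-0.429 - (2.5)·-1.159) / (5.1) = 2.675
Iteration 2:
  α = (3 - (-4)·-1.159 - (-2)·2.675) / (-7) = -0.531
  β = (-11 - (-3)·-0.531 - (3.6)·2.675) / (10.6) = -2.097
  γ = (11 - (-0.6)·-0.531 - (2.5)·-2.097) / (5.1) = 3.122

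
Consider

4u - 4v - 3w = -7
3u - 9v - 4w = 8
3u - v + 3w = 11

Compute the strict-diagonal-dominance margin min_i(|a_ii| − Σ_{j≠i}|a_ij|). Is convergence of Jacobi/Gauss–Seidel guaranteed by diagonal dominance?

-3

row 1: |4| − (4+3) = -3
row 2: |-9| − (3+4) = 2
row 3: |3| − (3+1) = -1
minimum over rows = -3 → not strictly diagonally dominant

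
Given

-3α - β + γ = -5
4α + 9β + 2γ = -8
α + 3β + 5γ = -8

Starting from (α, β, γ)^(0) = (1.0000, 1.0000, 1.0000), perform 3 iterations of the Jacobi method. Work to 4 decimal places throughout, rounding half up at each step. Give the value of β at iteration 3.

Iteration 1:
  α = (-5 - (-1)·1.0000 - (1)·1.0000) / (-3) = 1.6667
  β = (-8 - (4)·1.0000 - (2)·1.0000) / (9) = -1.5556
  γ = (-8 - (1)·1.0000 - (3)·1.0000) / (5) = -2.4000
Iteration 2:
  α = (-5 - (-1)·-1.5556 - (1)·-2.4000) / (-3) = 1.3852
  β = (-8 - (4)·1.6667 - (2)·-2.4000) / (9) = -1.0963
  γ = (-8 - (1)·1.6667 - (3)·-1.5556) / (5) = -1.0000
Iteration 3:
  α = (-5 - (-1)·-1.0963 - (1)·-1.0000) / (-3) = 1.6988
  β = (-8 - (4)·1.3852 - (2)·-1.0000) / (9) = -1.2823
  γ = (-8 - (1)·1.3852 - (3)·-1.0963) / (5) = -1.2193

-1.2823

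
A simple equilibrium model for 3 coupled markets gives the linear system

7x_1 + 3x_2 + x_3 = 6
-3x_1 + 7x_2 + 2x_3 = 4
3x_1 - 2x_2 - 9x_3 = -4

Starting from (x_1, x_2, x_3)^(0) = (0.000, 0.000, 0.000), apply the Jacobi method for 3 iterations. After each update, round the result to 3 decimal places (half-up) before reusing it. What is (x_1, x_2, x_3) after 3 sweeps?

(0.423, 0.634, 0.447)

Iteration 1:
  x_1 = (6 - (3)·0.000 - (1)·0.000) / (7) = 0.857
  x_2 = (4 - (-3)·0.000 - (2)·0.000) / (7) = 0.571
  x_3 = (-4 - (3)·0.000 - (-2)·0.000) / (-9) = 0.444
Iteration 2:
  x_1 = (6 - (3)·0.571 - (1)·0.444) / (7) = 0.549
  x_2 = (4 - (-3)·0.857 - (2)·0.444) / (7) = 0.812
  x_3 = (-4 - (3)·0.857 - (-2)·0.571) / (-9) = 0.603
Iteration 3:
  x_1 = (6 - (3)·0.812 - (1)·0.603) / (7) = 0.423
  x_2 = (4 - (-3)·0.549 - (2)·0.603) / (7) = 0.634
  x_3 = (-4 - (3)·0.549 - (-2)·0.812) / (-9) = 0.447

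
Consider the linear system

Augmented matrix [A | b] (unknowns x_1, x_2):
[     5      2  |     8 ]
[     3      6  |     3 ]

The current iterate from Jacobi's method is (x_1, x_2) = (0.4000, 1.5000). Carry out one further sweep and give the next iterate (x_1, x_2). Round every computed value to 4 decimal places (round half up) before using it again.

(1.0000, 0.3000)

One sweep:
  x_1 = (8 - (2)·1.5000) / (5) = 1.0000
  x_2 = (3 - (3)·0.4000) / (6) = 0.3000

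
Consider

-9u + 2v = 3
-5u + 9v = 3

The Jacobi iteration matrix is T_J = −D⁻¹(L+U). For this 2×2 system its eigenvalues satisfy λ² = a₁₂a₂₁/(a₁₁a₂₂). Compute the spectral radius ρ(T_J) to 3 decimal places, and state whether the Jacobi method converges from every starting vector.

a₁₂a₂₁/(a₁₁a₂₂) = (2)·(-5) / ((-9)·(9)) = 0.123457
ρ = √|0.123457| = √0.123457 = 0.351
ρ < 1, so Jacobi converges

0.351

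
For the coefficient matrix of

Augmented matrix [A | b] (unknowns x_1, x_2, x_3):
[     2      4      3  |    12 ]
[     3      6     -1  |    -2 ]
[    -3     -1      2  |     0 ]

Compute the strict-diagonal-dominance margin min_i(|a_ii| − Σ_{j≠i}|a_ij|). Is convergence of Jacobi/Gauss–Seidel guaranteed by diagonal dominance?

row 1: |2| − (4+3) = -5
row 2: |6| − (3+1) = 2
row 3: |2| − (3+1) = -2
minimum over rows = -5 → not strictly diagonally dominant

-5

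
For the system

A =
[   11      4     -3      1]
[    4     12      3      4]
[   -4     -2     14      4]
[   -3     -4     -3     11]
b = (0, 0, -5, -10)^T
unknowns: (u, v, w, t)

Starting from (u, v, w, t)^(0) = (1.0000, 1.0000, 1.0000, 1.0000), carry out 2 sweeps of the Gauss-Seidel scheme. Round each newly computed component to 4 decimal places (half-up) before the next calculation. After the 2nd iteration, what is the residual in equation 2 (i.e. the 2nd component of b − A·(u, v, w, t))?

-5.7133

Iteration 1:
  u = (0 - (4)·1.0000 - (-3)·1.0000 - (1)·1.0000) / (11) = -0.1818
  v = (0 - (4)·-0.1818 - (3)·1.0000 - (4)·1.0000) / (12) = -0.5227
  w = (-5 - (-4)·-0.1818 - (-2)·-0.5227 - (4)·1.0000) / (14) = -0.7695
  t = (-10 - (-3)·-0.1818 - (-4)·-0.5227 - (-3)·-0.7695) / (11) = -1.3586
Iteration 2:
  u = (0 - (4)·-0.5227 - (-3)·-0.7695 - (1)·-1.3586) / (11) = 0.1037
  v = (0 - (4)·0.1037 - (3)·-0.7695 - (4)·-1.3586) / (12) = 0.6107
  w = (-5 - (-4)·0.1037 - (-2)·0.6107 - (4)·-1.3586) / (14) = 0.1479
  t = (-10 - (-3)·0.1037 - (-4)·0.6107 - (-3)·0.1479) / (11) = -0.6184
Residual b − A·x = (-2.5214, -5.7133, -2.9608, 0.0000)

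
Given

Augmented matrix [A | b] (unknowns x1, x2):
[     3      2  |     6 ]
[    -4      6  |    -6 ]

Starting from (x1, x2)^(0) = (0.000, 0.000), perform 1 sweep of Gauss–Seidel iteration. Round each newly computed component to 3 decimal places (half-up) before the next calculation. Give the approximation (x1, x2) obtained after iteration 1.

(2.000, 0.333)

Iteration 1:
  x1 = (6 - (2)·0.000) / (3) = 2.000
  x2 = (-6 - (-4)·2.000) / (6) = 0.333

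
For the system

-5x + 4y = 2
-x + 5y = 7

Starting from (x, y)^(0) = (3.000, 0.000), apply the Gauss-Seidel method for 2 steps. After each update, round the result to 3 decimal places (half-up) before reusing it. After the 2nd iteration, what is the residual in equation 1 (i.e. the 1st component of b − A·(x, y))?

Iteration 1:
  x = (2 - (4)·0.000) / (-5) = -0.400
  y = (7 - (-1)·-0.400) / (5) = 1.320
Iteration 2:
  x = (2 - (4)·1.320) / (-5) = 0.656
  y = (7 - (-1)·0.656) / (5) = 1.531
Residual b − A·x = (-0.844, 0.001)

-0.844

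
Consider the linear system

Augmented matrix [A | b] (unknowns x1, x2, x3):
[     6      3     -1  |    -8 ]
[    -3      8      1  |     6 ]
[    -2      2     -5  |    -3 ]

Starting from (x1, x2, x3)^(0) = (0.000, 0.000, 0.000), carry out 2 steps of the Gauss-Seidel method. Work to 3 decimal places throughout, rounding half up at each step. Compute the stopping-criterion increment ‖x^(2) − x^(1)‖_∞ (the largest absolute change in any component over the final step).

Iteration 1:
  x1 = (-8 - (3)·0.000 - (-1)·0.000) / (6) = -1.333
  x2 = (6 - (-3)·-1.333 - (1)·0.000) / (8) = 0.250
  x3 = (-3 - (-2)·-1.333 - (2)·0.250) / (-5) = 1.233
Iteration 2:
  x1 = (-8 - (3)·0.250 - (-1)·1.233) / (6) = -1.253
  x2 = (6 - (-3)·-1.253 - (1)·1.233) / (8) = 0.126
  x3 = (-3 - (-2)·-1.253 - (2)·0.126) / (-5) = 1.152
Change: (0.080, -0.124, -0.081) → max |·| = 0.124

0.124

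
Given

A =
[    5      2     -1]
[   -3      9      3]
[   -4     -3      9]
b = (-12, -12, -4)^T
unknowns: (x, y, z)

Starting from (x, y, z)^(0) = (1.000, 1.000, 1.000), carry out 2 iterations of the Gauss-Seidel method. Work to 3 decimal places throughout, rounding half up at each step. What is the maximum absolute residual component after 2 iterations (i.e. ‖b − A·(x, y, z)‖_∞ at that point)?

2.352

Iteration 1:
  x = (-12 - (2)·1.000 - (-1)·1.000) / (5) = -2.600
  y = (-12 - (-3)·-2.600 - (3)·1.000) / (9) = -2.533
  z = (-4 - (-4)·-2.600 - (-3)·-2.533) / (9) = -2.444
Iteration 2:
  x = (-12 - (2)·-2.533 - (-1)·-2.444) / (5) = -1.876
  y = (-12 - (-3)·-1.876 - (3)·-2.444) / (9) = -1.144
  z = (-4 - (-4)·-1.876 - (-3)·-1.144) / (9) = -1.660
Residual b − A·x = (-1.992, -2.352, 0.004); ∞-norm = 2.352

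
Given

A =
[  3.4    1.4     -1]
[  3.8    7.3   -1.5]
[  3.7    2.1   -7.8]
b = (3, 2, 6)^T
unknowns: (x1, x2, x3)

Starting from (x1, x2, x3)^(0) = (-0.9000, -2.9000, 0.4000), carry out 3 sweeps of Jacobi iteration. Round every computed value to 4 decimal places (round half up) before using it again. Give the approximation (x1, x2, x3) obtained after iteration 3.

(1.5523, 0.3955, -1.1307)

Iteration 1:
  x1 = (3 - (1.4)·-2.9000 - (-1)·0.4000) / (3.4) = 2.1941
  x2 = (2 - (3.8)·-0.9000 - (-1.5)·0.4000) / (7.3) = 0.8247
  x3 = (6 - (3.7)·-0.9000 - (2.1)·-2.9000) / (-7.8) = -1.9769
Iteration 2:
  x1 = (3 - (1.4)·0.8247 - (-1)·-1.9769) / (3.4) = -0.0387
  x2 = (2 - (3.8)·2.1941 - (-1.5)·-1.9769) / (7.3) = -1.2744
  x3 = (6 - (3.7)·2.1941 - (2.1)·0.8247) / (-7.8) = 0.4936
Iteration 3:
  x1 = (3 - (1.4)·-1.2744 - (-1)·0.4936) / (3.4) = 1.5523
  x2 = (2 - (3.8)·-0.0387 - (-1.5)·0.4936) / (7.3) = 0.3955
  x3 = (6 - (3.7)·-0.0387 - (2.1)·-1.2744) / (-7.8) = -1.1307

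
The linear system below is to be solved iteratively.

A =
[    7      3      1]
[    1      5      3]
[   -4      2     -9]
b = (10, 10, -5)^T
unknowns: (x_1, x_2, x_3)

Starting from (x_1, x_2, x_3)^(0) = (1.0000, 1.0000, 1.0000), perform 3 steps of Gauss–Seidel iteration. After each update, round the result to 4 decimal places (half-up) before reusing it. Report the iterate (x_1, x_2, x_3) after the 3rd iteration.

(0.6826, 1.5451, 0.5955)

Iteration 1:
  x_1 = (10 - (3)·1.0000 - (1)·1.0000) / (7) = 0.8571
  x_2 = (10 - (1)·0.8571 - (3)·1.0000) / (5) = 1.2286
  x_3 = (-5 - (-4)·0.8571 - (2)·1.2286) / (-9) = 0.4476
Iteration 2:
  x_1 = (10 - (3)·1.2286 - (1)·0.4476) / (7) = 0.8381
  x_2 = (10 - (1)·0.8381 - (3)·0.4476) / (5) = 1.5638
  x_3 = (-5 - (-4)·0.8381 - (2)·1.5638) / (-9) = 0.5306
Iteration 3:
  x_1 = (10 - (3)·1.5638 - (1)·0.5306) / (7) = 0.6826
  x_2 = (10 - (1)·0.6826 - (3)·0.5306) / (5) = 1.5451
  x_3 = (-5 - (-4)·0.6826 - (2)·1.5451) / (-9) = 0.5955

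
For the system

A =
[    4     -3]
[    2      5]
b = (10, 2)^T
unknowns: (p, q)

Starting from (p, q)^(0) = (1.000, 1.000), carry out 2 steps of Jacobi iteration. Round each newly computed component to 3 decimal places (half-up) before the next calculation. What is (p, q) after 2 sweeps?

(2.500, -0.900)

Iteration 1:
  p = (10 - (-3)·1.000) / (4) = 3.250
  q = (2 - (2)·1.000) / (5) = 0.000
Iteration 2:
  p = (10 - (-3)·0.000) / (4) = 2.500
  q = (2 - (2)·3.250) / (5) = -0.900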